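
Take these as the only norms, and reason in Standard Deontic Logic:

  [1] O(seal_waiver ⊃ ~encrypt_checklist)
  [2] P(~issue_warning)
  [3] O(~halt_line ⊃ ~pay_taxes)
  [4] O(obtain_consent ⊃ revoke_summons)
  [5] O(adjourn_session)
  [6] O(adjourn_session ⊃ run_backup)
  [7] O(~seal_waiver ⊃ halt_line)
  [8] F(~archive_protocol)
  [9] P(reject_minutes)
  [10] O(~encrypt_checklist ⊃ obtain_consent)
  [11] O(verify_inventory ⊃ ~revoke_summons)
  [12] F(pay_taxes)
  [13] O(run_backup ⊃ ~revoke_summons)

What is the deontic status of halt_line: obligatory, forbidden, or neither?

From premise 5 we have O(adjourn_session).
From O(adjourn_session) and premise 6, O(adjourn_session ⊃ run_backup), we obtain O(run_backup).
Premise 13 is O(run_backup ⊃ ~revoke_summons); since O(run_backup), deontic closure gives O(~revoke_summons).
The contrapositive of premise 4 (O(obtain_consent ⊃ revoke_summons)) is O(~revoke_summons ⊃ ~obtain_consent), and O(~revoke_summons) is already established, so O(~obtain_consent).
The contrapositive of premise 10 (O(~encrypt_checklist ⊃ obtain_consent)) is O(~obtain_consent ⊃ encrypt_checklist), and O(~obtain_consent) is already established, so O(encrypt_checklist).
Premise 1, O(seal_waiver ⊃ ~encrypt_checklist), contraposes to O(encrypt_checklist ⊃ ~seal_waiver); with O(encrypt_checklist) we get O(~seal_waiver).
From O(~seal_waiver) and premise 7, O(~seal_waiver ⊃ halt_line), we obtain O(halt_line).
Premises 2, 3, 8, 9, 11, 12 do not contribute to this derivation.
Hence halt_line is obligatory.

Obligatory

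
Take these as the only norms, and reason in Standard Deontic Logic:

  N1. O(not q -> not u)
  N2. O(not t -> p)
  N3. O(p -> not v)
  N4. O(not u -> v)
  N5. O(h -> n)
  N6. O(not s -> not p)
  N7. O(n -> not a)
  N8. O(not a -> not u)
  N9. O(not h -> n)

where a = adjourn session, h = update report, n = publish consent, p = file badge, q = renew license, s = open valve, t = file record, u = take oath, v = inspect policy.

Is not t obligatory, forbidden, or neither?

Forbidden

By case analysis on not h: premise 9 gives O(not h -> n) and premise 5 gives O(h -> n), so O(n) either way.
With premise 7, O(n -> not a), the K-axiom yields O(not a).
With premise 8, O(not a -> not u), the K-axiom yields O(not u).
With premise 4, O(not u -> v), the K-axiom yields O(v).
Premise 3 is O(p -> not v); contrapositively O(v -> not p). Since O(v) holds, K gives O(not p).
The contrapositive of premise 2 (O(not t -> p)) is O(not p -> t), and O(not p) is already established, so O(t).
Premises 1, 6 do not contribute to this derivation.
Thus O(t), which is F(not t): not t is forbidden.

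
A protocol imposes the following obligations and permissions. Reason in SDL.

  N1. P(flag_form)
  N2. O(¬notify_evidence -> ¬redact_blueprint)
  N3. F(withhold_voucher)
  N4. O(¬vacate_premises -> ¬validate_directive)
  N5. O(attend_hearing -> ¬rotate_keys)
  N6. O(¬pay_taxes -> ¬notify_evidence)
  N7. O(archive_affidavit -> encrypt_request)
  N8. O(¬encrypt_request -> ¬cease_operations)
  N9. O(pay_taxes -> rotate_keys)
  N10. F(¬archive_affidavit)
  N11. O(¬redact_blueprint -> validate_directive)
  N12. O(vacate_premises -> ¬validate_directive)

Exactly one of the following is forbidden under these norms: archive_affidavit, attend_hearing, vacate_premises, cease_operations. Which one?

attend_hearing

Premises 12 and 4 cover both cases: O(vacate_premises -> ¬validate_directive) and O(¬vacate_premises -> ¬validate_directive). Since vacate_premises ∨ ¬vacate_premises is a tautology, O(¬validate_directive) follows.
The contrapositive of premise 11 (O(¬redact_blueprint -> validate_directive)) is O(¬validate_directive -> redact_blueprint), and O(¬validate_directive) is already established, so O(redact_blueprint).
Premise 2, O(¬notify_evidence -> ¬redact_blueprint), contraposes to O(redact_blueprint -> notify_evidence); with O(redact_blueprint) we get O(notify_evidence).
Premise 6, O(¬pay_taxes -> ¬notify_evidence), contraposes to O(notify_evidence -> pay_taxes); with O(notify_evidence) we get O(pay_taxes).
From O(pay_taxes) and premise 9, O(pay_taxes -> rotate_keys), we obtain O(rotate_keys).
Premise 5 is O(attend_hearing -> ¬rotate_keys); contrapositively O(rotate_keys -> ¬attend_hearing). Since O(rotate_keys) holds, K gives O(¬attend_hearing).
So O(¬attend_hearing) holds, i.e. attend_hearing is forbidden. None of the other listed options is forbidden under the premises.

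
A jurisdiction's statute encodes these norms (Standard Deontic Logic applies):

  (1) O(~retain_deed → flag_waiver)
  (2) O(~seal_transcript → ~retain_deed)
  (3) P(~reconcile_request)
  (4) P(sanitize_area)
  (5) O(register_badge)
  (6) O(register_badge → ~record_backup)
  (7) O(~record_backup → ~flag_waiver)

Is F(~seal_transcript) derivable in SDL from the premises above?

Premise 5 gives O(register_badge).
From O(register_badge) and premise 6, O(register_badge → ~record_backup), we obtain O(~record_backup).
From O(~record_backup) and premise 7, O(~record_backup → ~flag_waiver), we obtain O(~flag_waiver).
Premise 1 is O(~retain_deed → flag_waiver); contrapositively O(~flag_waiver → retain_deed). Since O(~flag_waiver) holds, K gives O(retain_deed).
Premise 2, O(~seal_transcript → ~retain_deed), contraposes to O(retain_deed → seal_transcript); with O(retain_deed) we get O(seal_transcript).
Premises 3, 4 do not contribute to this derivation.
So O(seal_transcript) holds, i.e. F(~seal_transcript). The claim follows.

Yes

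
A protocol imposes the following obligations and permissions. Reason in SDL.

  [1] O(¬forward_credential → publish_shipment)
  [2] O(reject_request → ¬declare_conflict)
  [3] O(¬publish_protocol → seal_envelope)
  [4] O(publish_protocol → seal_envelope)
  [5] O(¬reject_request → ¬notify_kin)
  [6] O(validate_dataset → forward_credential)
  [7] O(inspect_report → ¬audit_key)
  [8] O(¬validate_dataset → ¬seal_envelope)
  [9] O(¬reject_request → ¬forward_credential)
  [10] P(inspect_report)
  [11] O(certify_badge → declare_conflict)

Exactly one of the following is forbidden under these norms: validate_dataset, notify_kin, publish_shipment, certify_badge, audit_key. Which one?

By case analysis on publish_protocol: premise 4 gives O(publish_protocol → seal_envelope) and premise 3 gives O(¬publish_protocol → seal_envelope), so O(seal_envelope) either way.
The contrapositive of premise 8 (O(¬validate_dataset → ¬seal_envelope)) is O(seal_envelope → validate_dataset), and O(seal_envelope) is already established, so O(validate_dataset).
From O(validate_dataset) and premise 6, O(validate_dataset → forward_credential), we obtain O(forward_credential).
Premise 9 is O(¬reject_request → ¬forward_credential); contrapositively O(forward_credential → reject_request). Since O(forward_credential) holds, K gives O(reject_request).
Applying K to premise 2 (O(reject_request → ¬declare_conflict)) and O(reject_request) yields O(¬declare_conflict).
Premise 11, O(certify_badge → declare_conflict), contraposes to O(¬declare_conflict → ¬certify_badge); with O(¬declare_conflict) we get O(¬certify_badge).
So O(¬certify_badge) holds, i.e. certify_badge is forbidden. None of the other listed options is forbidden under the premises.

certify_badge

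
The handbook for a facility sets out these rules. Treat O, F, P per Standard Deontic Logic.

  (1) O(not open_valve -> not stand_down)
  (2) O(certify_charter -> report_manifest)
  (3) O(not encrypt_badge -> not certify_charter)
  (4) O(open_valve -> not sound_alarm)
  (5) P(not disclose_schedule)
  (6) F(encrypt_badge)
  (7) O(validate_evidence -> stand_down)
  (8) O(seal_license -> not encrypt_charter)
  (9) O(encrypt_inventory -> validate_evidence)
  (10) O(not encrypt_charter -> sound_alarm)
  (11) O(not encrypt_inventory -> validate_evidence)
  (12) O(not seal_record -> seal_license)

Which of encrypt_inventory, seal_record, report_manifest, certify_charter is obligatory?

Premises 11 and 9 cover both cases: O(not encrypt_inventory -> validate_evidence) and O(encrypt_inventory -> validate_evidence). Since not encrypt_inventory ∨ encrypt_inventory is a tautology, O(validate_evidence) follows.
With premise 7, O(validate_evidence -> stand_down), the K-axiom yields O(stand_down).
The contrapositive of premise 1 (O(not open_valve -> not stand_down)) is O(stand_down -> open_valve), and O(stand_down) is already established, so O(open_valve).
Applying K to premise 4 (O(open_valve -> not sound_alarm)) and O(open_valve) yields O(not sound_alarm).
Premise 10, O(not encrypt_charter -> sound_alarm), contraposes to O(not sound_alarm -> encrypt_charter); with O(not sound_alarm) we get O(encrypt_charter).
The contrapositive of premise 8 (O(seal_license -> not encrypt_charter)) is O(encrypt_charter -> not seal_license), and O(encrypt_charter) is already established, so O(not seal_license).
Premise 12 is O(not seal_record -> seal_license); contrapositively O(not seal_license -> seal_record). Since O(not seal_license) holds, K gives O(seal_record).
So O(seal_record) holds — seal_record is obligatory. None of the other listed options is made obligatory by any chain of premises.

seal_record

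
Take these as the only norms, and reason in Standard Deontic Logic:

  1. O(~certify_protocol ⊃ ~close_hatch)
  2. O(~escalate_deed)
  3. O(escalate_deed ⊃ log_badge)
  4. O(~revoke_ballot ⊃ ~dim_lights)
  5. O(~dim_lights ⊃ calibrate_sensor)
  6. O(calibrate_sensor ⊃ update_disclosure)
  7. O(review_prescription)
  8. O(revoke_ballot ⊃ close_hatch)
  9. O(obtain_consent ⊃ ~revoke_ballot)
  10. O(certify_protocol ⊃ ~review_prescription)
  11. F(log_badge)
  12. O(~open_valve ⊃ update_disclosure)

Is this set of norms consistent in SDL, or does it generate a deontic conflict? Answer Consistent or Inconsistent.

Premise 3 is O(escalate_deed ⊃ log_badge), but O(escalate_deed) is not derivable from the premises, so it does not yield O(log_badge).
So O(log_badge) is not derivable, and the apparent clash with O(~log_badge) does not arise.
A world satisfying every obligation exists (e.g. calibrate_sensor=true, certify_protocol=false, close_hatch=false, dim_lights=false, escalate_deed=false, log_badge=false, obtain_consent=false, open_valve=false, review_prescription=true, revoke_ballot=false, update_disclosure=true); no atom is both obligatory and forbidden, so the set is consistent.

Consistent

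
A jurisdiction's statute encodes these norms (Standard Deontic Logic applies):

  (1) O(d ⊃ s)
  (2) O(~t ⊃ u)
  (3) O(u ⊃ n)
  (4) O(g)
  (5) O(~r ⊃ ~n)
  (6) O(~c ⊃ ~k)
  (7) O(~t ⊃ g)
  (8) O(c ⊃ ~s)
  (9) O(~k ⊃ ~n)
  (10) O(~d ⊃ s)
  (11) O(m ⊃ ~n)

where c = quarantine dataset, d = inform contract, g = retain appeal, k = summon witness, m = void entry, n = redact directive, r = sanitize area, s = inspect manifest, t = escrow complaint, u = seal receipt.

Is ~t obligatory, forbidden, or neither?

Premises 1 and 10 cover both cases: O(d ⊃ s) and O(~d ⊃ s). Since d ∨ ~d is a tautology, O(s) follows.
The contrapositive of premise 8 (O(c ⊃ ~s)) is O(s ⊃ ~c), and O(s) is already established, so O(~c).
Premise 6 is O(~c ⊃ ~k); since O(~c), deontic closure gives O(~k).
Applying K to premise 9 (O(~k ⊃ ~n)) and O(~k) yields O(~n).
The contrapositive of premise 3 (O(u ⊃ n)) is O(~n ⊃ ~u), and O(~n) is already established, so O(~u).
Premise 2 is O(~t ⊃ u); contrapositively O(~u ⊃ t). Since O(~u) holds, K gives O(t).
Premises 4, 5, 7, 11 do not contribute to this derivation.
Thus O(t), which is F(~t): ~t is forbidden.

Forbidden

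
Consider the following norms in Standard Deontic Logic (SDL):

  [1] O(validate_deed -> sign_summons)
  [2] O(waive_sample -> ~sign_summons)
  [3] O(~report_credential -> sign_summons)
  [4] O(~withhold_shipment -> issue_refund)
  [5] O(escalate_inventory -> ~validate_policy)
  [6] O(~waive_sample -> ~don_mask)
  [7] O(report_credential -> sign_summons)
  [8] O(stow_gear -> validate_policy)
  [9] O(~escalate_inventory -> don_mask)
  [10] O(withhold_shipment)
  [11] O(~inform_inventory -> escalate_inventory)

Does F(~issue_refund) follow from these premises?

No

Premise 4 is O(~withhold_shipment -> issue_refund), but O(~withhold_shipment) is not derivable from the premises, so it does not yield O(issue_refund).
No other premise forces O(issue_refund). An ideal world satisfying every premise can still have ~issue_refund true, so F(~issue_refund) is not derivable.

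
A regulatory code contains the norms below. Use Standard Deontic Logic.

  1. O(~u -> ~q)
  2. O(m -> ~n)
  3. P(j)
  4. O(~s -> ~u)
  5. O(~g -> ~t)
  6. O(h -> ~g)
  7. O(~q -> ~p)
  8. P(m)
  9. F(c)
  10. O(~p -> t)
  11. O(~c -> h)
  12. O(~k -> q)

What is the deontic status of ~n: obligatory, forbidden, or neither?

Neither

Premise 2 is O(m -> ~n), but O(m) is not derivable from the premises (the permission P(m) asserts only ~O(~m), not O(m)), so it does not yield O(~n).
No premise or chain of K-axiom applications forces O(~n), and none forces O(n). So ~n is neither obligatory nor forbidden under these norms.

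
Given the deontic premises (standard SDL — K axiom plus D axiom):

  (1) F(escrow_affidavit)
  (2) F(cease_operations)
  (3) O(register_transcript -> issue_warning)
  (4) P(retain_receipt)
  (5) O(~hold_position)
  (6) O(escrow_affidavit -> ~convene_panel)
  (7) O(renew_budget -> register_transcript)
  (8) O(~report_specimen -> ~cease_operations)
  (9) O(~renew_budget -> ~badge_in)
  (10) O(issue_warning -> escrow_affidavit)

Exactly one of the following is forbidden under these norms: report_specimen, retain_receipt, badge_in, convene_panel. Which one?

Premise 1, F(escrow_affidavit), is equivalent to O(~escrow_affidavit).
The contrapositive of premise 10 (O(issue_warning -> escrow_affidavit)) is O(~escrow_affidavit -> ~issue_warning), and O(~escrow_affidavit) is already established, so O(~issue_warning).
Premise 3, O(register_transcript -> issue_warning), contraposes to O(~issue_warning -> ~register_transcript); with O(~issue_warning) we get O(~register_transcript).
The contrapositive of premise 7 (O(renew_budget -> register_transcript)) is O(~register_transcript -> ~renew_budget), and O(~register_transcript) is already established, so O(~renew_budget).
With premise 9, O(~renew_budget -> ~badge_in), the K-axiom yields O(~badge_in).
So O(~badge_in) holds, i.e. badge_in is forbidden. None of the other listed options is forbidden under the premises.

badge_in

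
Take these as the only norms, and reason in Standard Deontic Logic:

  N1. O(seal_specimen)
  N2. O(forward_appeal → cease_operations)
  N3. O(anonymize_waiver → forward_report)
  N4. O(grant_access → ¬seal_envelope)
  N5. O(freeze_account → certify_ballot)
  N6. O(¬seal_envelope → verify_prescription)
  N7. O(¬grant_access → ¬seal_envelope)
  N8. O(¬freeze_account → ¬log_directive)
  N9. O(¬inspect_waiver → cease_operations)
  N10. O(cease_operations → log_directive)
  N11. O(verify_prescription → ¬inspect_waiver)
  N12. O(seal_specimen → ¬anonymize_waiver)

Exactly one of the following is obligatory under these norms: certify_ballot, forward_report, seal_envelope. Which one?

Premises 7 and 4 are O(¬grant_access → ¬seal_envelope) and O(grant_access → ¬seal_envelope); every ideal world satisfies ¬grant_access or grant_access, so in either case ¬seal_envelope holds — hence O(¬seal_envelope).
With premise 6, O(¬seal_envelope → verify_prescription), the K-axiom yields O(verify_prescription).
Premise 11 is O(verify_prescription → ¬inspect_waiver); since O(verify_prescription), deontic closure gives O(¬inspect_waiver).
Applying K to premise 9 (O(¬inspect_waiver → cease_operations)) and O(¬inspect_waiver) yields O(cease_operations).
Premise 10 is O(cease_operations → log_directive); since O(cease_operations), deontic closure gives O(log_directive).
Premise 8, O(¬freeze_account → ¬log_directive), contraposes to O(log_directive → freeze_account); with O(log_directive) we get O(freeze_account).
Applying K to premise 5 (O(freeze_account → certify_ballot)) and O(freeze_account) yields O(certify_ballot).
So O(certify_ballot) holds — certify_ballot is obligatory. None of the other listed options is made obligatory by any chain of premises.

certify_ballot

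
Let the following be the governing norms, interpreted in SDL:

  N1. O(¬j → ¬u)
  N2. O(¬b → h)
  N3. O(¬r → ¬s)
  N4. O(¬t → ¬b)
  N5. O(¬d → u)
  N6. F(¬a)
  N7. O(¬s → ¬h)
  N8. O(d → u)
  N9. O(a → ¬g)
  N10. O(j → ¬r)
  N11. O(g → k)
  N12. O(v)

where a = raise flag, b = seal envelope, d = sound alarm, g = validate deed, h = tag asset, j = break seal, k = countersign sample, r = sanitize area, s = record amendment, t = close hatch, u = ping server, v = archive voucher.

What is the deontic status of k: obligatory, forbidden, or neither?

Neither

Premise 11 is O(g → k), but O(g) is not derivable from the premises, so it does not yield O(k).
No premise or chain of K-axiom applications forces O(k), and none forces O(¬k). So k is neither obligatory nor forbidden under these norms.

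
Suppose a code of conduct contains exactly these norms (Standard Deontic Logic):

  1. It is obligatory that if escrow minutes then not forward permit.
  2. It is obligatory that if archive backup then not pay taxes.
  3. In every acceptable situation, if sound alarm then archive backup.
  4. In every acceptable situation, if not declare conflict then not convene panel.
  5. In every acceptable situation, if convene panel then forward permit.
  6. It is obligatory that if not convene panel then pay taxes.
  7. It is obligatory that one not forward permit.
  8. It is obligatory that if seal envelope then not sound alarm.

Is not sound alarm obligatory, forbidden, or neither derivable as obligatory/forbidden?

From premise 7 we have O(¬forward_permit).
Premise 5 is O(convene_panel → forward_permit); contrapositively O(¬forward_permit → ¬convene_panel). Since O(¬forward_permit) holds, K gives O(¬convene_panel).
With premise 6, O(¬convene_panel → pay_taxes), the K-axiom yields O(pay_taxes).
Premise 2 is O(archive_backup → ¬pay_taxes); contrapositively O(pay_taxes → ¬archive_backup). Since O(pay_taxes) holds, K gives O(¬archive_backup).
Premise 3 is O(sound_alarm → archive_backup); contrapositively O(¬archive_backup → ¬sound_alarm). Since O(¬archive_backup) holds, K gives O(¬sound_alarm).
Premises 1, 4, 8 do not contribute to this derivation.
Hence ¬sound_alarm is obligatory.

Obligatory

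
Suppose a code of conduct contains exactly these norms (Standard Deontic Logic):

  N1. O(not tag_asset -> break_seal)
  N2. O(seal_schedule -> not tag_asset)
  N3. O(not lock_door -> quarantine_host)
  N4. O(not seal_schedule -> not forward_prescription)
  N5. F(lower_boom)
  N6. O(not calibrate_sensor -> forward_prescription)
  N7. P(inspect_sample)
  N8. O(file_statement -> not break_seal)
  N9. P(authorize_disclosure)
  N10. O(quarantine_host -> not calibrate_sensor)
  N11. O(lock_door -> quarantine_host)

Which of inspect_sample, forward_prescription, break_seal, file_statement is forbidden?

Premises 11 and 3 are O(lock_door -> quarantine_host) and O(not lock_door -> quarantine_host); every ideal world satisfies lock_door or not lock_door, so in either case quarantine_host holds — hence O(quarantine_host).
With premise 10, O(quarantine_host -> not calibrate_sensor), the K-axiom yields O(not calibrate_sensor).
From O(not calibrate_sensor) and premise 6, O(not calibrate_sensor -> forward_prescription), we obtain O(forward_prescription).
Premise 4, O(not seal_schedule -> not forward_prescription), contraposes to O(forward_prescription -> seal_schedule); with O(forward_prescription) we get O(seal_schedule).
Applying K to premise 2 (O(seal_schedule -> not tag_asset)) and O(seal_schedule) yields O(not tag_asset).
With premise 1, O(not tag_asset -> break_seal), the K-axiom yields O(break_seal).
Premise 8, O(file_statement -> not break_seal), contraposes to O(break_seal -> not file_statement); with O(break_seal) we get O(not file_statement).
So O(not file_statement) holds, i.e. file_statement is forbidden. None of the other listed options is forbidden under the premises.

file_statement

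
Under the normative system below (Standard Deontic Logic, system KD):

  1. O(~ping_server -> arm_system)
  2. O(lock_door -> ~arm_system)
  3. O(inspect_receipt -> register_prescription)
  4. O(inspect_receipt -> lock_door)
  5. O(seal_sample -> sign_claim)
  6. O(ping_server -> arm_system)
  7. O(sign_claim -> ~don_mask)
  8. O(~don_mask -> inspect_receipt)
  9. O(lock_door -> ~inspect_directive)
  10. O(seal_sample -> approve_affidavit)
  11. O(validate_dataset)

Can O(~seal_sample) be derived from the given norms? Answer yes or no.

Yes

By case analysis on ~ping_server: premise 1 gives O(~ping_server -> arm_system) and premise 6 gives O(ping_server -> arm_system), so O(arm_system) either way.
The contrapositive of premise 2 (O(lock_door -> ~arm_system)) is O(arm_system -> ~lock_door), and O(arm_system) is already established, so O(~lock_door).
Premise 4 is O(inspect_receipt -> lock_door); contrapositively O(~lock_door -> ~inspect_receipt). Since O(~lock_door) holds, K gives O(~inspect_receipt).
Premise 8 is O(~don_mask -> inspect_receipt); contrapositively O(~inspect_receipt -> don_mask). Since O(~inspect_receipt) holds, K gives O(don_mask).
The contrapositive of premise 7 (O(sign_claim -> ~don_mask)) is O(don_mask -> ~sign_claim), and O(don_mask) is already established, so O(~sign_claim).
The contrapositive of premise 5 (O(seal_sample -> sign_claim)) is O(~sign_claim -> ~seal_sample), and O(~sign_claim) is already established, so O(~seal_sample).
Premises 3, 9, 10, 11 do not contribute to this derivation.
So O(~seal_sample) follows.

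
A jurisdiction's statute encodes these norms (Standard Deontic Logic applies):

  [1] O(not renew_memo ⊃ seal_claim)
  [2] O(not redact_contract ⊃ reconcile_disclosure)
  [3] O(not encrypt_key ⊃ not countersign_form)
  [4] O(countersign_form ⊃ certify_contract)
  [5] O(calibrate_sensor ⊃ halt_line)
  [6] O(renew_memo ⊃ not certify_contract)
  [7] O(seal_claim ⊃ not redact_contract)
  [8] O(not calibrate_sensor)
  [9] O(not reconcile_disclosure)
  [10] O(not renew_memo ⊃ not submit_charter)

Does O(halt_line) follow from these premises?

Premise 5 is O(calibrate_sensor ⊃ halt_line), but O(calibrate_sensor) is not derivable from the premises, so it does not yield O(halt_line).
No other premise forces O(halt_line). An ideal world satisfying every premise can still have halt_line false, so O(halt_line) is not derivable.

No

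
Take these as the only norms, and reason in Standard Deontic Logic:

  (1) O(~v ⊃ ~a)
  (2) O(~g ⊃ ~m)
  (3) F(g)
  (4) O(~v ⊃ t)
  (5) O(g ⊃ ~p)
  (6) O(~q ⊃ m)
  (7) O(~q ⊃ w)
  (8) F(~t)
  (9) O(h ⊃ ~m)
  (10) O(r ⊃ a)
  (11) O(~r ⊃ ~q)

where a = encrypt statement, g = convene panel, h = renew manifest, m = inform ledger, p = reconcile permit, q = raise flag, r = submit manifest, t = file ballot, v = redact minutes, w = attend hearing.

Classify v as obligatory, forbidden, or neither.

Premise 3, F(g), is equivalent to O(~g).
From O(~g) and premise 2, O(~g ⊃ ~m), we obtain O(~m).
The contrapositive of premise 6 (O(~q ⊃ m)) is O(~m ⊃ q), and O(~m) is already established, so O(q).
The contrapositive of premise 11 (O(~r ⊃ ~q)) is O(q ⊃ r), and O(q) is already established, so O(r).
Premise 10 is O(r ⊃ a); since O(r), deontic closure gives O(a).
The contrapositive of premise 1 (O(~v ⊃ ~a)) is O(a ⊃ v), and O(a) is already established, so O(v).
Premises 4, 5, 7, 8, 9 do not contribute to this derivation.
Hence v is obligatory.

Obligatory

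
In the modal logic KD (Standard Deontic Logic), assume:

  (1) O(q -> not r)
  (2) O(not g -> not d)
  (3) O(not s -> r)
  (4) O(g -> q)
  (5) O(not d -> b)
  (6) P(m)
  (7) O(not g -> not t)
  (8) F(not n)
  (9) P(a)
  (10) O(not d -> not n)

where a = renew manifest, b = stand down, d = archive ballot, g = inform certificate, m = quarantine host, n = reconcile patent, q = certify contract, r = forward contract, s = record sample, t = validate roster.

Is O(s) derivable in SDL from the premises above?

Yes

F(not n) at premise 8 means O(n).
The contrapositive of premise 10 (O(not d -> not n)) is O(n -> d), and O(n) is already established, so O(d).
Premise 2 is O(not g -> not d); contrapositively O(d -> g). Since O(d) holds, K gives O(g).
Premise 4 is O(g -> q); since O(g), deontic closure gives O(q).
Premise 1 is O(q -> not r); since O(q), deontic closure gives O(not r).
Premise 3 is O(not s -> r); contrapositively O(not r -> s). Since O(not r) holds, K gives O(s).
Premises 5, 6, 7, 9 do not contribute to this derivation.
So O(s) follows.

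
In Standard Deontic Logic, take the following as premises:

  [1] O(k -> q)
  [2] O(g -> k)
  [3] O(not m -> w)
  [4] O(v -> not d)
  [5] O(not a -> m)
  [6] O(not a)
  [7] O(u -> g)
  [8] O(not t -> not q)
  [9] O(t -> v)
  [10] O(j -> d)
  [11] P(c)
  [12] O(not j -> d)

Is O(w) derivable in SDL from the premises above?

Premise 3 is O(not m -> w), but O(not m) is not derivable from the premises, so it does not yield O(w).
No other premise forces O(w). An ideal world satisfying every premise can still have w false, so O(w) is not derivable.

No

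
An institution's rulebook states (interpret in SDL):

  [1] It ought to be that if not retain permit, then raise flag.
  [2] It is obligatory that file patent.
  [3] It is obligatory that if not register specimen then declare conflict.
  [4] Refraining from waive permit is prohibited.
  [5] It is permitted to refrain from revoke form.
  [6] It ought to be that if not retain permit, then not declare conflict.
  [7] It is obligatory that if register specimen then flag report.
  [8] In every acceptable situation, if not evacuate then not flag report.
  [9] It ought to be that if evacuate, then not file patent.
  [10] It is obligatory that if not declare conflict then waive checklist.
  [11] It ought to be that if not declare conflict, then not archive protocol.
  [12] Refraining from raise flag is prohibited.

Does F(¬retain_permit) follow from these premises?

Yes

From premise 2 we have O(file_patent).
Premise 9 is O(evacuate → ¬file_patent); contrapositively O(file_patent → ¬evacuate). Since O(file_patent) holds, K gives O(¬evacuate).
From O(¬evacuate) and premise 8, O(¬evacuate → ¬flag_report), we obtain O(¬flag_report).
The contrapositive of premise 7 (O(register_specimen → flag_report)) is O(¬flag_report → ¬register_specimen), and O(¬flag_report) is already established, so O(¬register_specimen).
Applying K to premise 3 (O(¬register_specimen → declare_conflict)) and O(¬register_specimen) yields O(declare_conflict).
Premise 6, O(¬retain_permit → ¬declare_conflict), contraposes to O(declare_conflict → retain_permit); with O(declare_conflict) we get O(retain_permit).
Premises 1, 4, 5, 10, 11, 12 do not contribute to this derivation.
So O(retain_permit) holds, i.e. F(¬retain_permit). The claim follows.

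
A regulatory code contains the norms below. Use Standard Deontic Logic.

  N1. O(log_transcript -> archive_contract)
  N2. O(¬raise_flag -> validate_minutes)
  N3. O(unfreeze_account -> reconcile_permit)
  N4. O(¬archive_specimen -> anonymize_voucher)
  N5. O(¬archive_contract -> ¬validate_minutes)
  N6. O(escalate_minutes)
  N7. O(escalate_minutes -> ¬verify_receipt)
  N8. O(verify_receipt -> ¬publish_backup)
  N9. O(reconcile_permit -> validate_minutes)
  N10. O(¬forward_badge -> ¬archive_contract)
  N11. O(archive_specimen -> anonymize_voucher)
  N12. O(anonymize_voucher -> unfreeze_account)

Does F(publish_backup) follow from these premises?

No

Premise 8 is O(verify_receipt -> ¬publish_backup), but O(verify_receipt) is not derivable from the premises, so it does not yield O(¬publish_backup).
No other premise forces O(¬publish_backup). An ideal world satisfying every premise can still have publish_backup true, so F(publish_backup) is not derivable.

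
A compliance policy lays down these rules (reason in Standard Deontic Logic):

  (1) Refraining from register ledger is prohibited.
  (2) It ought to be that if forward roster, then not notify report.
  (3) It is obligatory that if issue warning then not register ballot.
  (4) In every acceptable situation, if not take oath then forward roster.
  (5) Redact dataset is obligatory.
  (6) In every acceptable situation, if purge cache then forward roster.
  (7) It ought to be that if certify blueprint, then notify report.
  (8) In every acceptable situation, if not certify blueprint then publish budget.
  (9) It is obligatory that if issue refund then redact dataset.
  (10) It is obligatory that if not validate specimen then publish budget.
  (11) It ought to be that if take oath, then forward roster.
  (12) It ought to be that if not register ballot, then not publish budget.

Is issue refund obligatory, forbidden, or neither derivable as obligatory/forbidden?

Neither

Premise 9 is O(issue_refund → redact_dataset); even if O(redact_dataset) held, inferring O(issue_refund) would be affirming the consequent — invalid.
No premise or chain of K-axiom applications forces O(issue_refund), and none forces O(¬issue_refund). So issue_refund is neither obligatory nor forbidden under these norms.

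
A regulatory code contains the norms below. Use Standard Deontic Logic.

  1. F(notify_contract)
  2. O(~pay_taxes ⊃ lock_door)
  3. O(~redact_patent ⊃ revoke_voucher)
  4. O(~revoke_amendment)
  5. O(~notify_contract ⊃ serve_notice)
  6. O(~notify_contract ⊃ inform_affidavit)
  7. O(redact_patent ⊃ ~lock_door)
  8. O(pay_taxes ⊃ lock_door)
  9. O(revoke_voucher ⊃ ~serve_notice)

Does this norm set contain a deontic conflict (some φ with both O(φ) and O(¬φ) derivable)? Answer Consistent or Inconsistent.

Inconsistent

Premises 8 and 2 cover both cases: O(pay_taxes ⊃ lock_door) and O(~pay_taxes ⊃ lock_door). Since pay_taxes ∨ ~pay_taxes is a tautology, O(lock_door) follows.
The contrapositive of premise 7 (O(redact_patent ⊃ ~lock_door)) is O(lock_door ⊃ ~redact_patent), and O(lock_door) is already established, so O(~redact_patent).
With premise 3, O(~redact_patent ⊃ revoke_voucher), the K-axiom yields O(revoke_voucher).
With premise 9, O(revoke_voucher ⊃ ~serve_notice), the K-axiom yields O(~serve_notice).
Premise 5 is O(~notify_contract ⊃ serve_notice); contrapositively O(~serve_notice ⊃ notify_contract). Since O(~serve_notice) holds, K gives O(notify_contract).
But premise 1, F(notify_contract), means O(~notify_contract).
We now have both O(notify_contract) and O(~notify_contract) — notify_contract is simultaneously obligatory and forbidden, violating the D-axiom.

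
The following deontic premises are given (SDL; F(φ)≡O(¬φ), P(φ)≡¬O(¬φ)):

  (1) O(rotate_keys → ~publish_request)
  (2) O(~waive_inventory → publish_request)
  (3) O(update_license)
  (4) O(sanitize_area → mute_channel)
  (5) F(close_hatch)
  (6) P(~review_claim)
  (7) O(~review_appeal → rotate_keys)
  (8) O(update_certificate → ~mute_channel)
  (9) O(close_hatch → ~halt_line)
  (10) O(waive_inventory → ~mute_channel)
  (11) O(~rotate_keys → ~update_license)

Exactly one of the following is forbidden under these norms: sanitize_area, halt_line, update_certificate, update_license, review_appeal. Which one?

sanitize_area

Premise 3 gives O(update_license).
Premise 11, O(~rotate_keys → ~update_license), contraposes to O(update_license → rotate_keys); with O(update_license) we get O(rotate_keys).
Premise 1 is O(rotate_keys → ~publish_request); since O(rotate_keys), deontic closure gives O(~publish_request).
The contrapositive of premise 2 (O(~waive_inventory → publish_request)) is O(~publish_request → waive_inventory), and O(~publish_request) is already established, so O(waive_inventory).
With premise 10, O(waive_inventory → ~mute_channel), the K-axiom yields O(~mute_channel).
The contrapositive of premise 4 (O(sanitize_area → mute_channel)) is O(~mute_channel → ~sanitize_area), and O(~mute_channel) is already established, so O(~sanitize_area).
So O(~sanitize_area) holds, i.e. sanitize_area is forbidden. None of the other listed options is forbidden under the premises.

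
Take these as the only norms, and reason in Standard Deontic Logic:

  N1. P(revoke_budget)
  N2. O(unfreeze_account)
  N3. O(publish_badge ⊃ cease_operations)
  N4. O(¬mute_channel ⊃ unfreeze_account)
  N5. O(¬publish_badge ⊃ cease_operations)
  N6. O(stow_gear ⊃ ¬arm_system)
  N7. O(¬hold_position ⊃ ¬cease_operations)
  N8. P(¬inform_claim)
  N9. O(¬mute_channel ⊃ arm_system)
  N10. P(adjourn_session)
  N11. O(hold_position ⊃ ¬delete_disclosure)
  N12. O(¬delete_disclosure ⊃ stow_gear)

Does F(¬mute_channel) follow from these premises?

By case analysis on publish_badge: premise 3 gives O(publish_badge ⊃ cease_operations) and premise 5 gives O(¬publish_badge ⊃ cease_operations), so O(cease_operations) either way.
The contrapositive of premise 7 (O(¬hold_position ⊃ ¬cease_operations)) is O(cease_operations ⊃ hold_position), and O(cease_operations) is already established, so O(hold_position).
Premise 11 is O(hold_position ⊃ ¬delete_disclosure); since O(hold_position), deontic closure gives O(¬delete_disclosure).
Premise 12 is O(¬delete_disclosure ⊃ stow_gear); since O(¬delete_disclosure), deontic closure gives O(stow_gear).
Premise 6 is O(stow_gear ⊃ ¬arm_system); since O(stow_gear), deontic closure gives O(¬arm_system).
Premise 9, O(¬mute_channel ⊃ arm_system), contraposes to O(¬arm_system ⊃ mute_channel); with O(¬arm_system) we get O(mute_channel).
Premises 1, 2, 4, 8, 10 do not contribute to this derivation.
So O(mute_channel) holds, i.e. F(¬mute_channel). The claim follows.

Yes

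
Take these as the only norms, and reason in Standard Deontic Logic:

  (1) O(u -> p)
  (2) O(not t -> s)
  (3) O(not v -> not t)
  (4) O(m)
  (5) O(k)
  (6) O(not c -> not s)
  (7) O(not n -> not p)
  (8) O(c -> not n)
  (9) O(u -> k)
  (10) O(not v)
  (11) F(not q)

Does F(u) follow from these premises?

From premise 10 we have O(not v).
Applying K to premise 3 (O(not v -> not t)) and O(not v) yields O(not t).
From O(not t) and premise 2, O(not t -> s), we obtain O(s).
The contrapositive of premise 6 (O(not c -> not s)) is O(s -> c), and O(s) is already established, so O(c).
Applying K to premise 8 (O(c -> not n)) and O(c) yields O(not n).
Applying K to premise 7 (O(not n -> not p)) and O(not n) yields O(not p).
Premise 1 is O(u -> p); contrapositively O(not p -> not u). Since O(not p) holds, K gives O(not u).
Premises 4, 5, 9, 11 do not contribute to this derivation.
So O(not u) holds, i.e. F(u). The claim follows.

Yes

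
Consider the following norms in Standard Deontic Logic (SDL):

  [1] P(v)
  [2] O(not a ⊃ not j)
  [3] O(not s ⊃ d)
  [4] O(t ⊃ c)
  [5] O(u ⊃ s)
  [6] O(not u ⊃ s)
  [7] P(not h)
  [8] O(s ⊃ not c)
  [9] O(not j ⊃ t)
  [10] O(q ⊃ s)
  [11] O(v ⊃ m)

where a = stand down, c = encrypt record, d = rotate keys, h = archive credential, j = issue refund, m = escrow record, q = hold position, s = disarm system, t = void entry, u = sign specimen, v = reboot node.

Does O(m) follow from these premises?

No

Premise 11 is O(v ⊃ m), but O(v) is not derivable from the premises (the permission P(v) asserts only not O(not v), not O(v)), so it does not yield O(m).
No other premise forces O(m). An ideal world satisfying every premise can still have m false, so O(m) is not derivable.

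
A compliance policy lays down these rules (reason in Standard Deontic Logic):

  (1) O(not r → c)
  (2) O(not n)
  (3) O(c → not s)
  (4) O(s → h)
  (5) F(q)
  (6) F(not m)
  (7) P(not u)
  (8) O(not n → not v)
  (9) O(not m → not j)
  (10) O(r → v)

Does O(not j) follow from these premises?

No

Premise 9 is O(not m → not j), but O(not m) is not derivable from the premises, so it does not yield O(not j).
No other premise forces O(not j). An ideal world satisfying every premise can still have not j false, so O(not j) is not derivable.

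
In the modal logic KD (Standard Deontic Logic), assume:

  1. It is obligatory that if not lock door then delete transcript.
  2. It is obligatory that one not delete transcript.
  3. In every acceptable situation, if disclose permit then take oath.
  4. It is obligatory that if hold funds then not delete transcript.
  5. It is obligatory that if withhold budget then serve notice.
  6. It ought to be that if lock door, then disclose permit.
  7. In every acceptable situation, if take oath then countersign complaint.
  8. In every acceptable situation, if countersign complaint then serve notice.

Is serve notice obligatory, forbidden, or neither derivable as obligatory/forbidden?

Obligatory

Premise 2 gives O(¬delete_transcript).
The contrapositive of premise 1 (O(¬lock_door → delete_transcript)) is O(¬delete_transcript → lock_door), and O(¬delete_transcript) is already established, so O(lock_door).
Premise 6 is O(lock_door → disclose_permit); since O(lock_door), deontic closure gives O(disclose_permit).
With premise 3, O(disclose_permit → take_oath), the K-axiom yields O(take_oath).
With premise 7, O(take_oath → countersign_complaint), the K-axiom yields O(countersign_complaint).
With premise 8, O(countersign_complaint → serve_notice), the K-axiom yields O(serve_notice).
Premises 4, 5 do not contribute to this derivation.
Hence serve_notice is obligatory.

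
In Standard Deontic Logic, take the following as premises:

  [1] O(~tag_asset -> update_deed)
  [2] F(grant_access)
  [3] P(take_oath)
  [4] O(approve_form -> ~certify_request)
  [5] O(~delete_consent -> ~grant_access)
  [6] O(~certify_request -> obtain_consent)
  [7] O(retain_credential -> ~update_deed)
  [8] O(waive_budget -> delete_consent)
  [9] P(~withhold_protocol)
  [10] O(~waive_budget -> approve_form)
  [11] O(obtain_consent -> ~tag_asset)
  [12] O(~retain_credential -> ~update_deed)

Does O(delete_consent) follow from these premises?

Premises 12 and 7 are O(~retain_credential -> ~update_deed) and O(retain_credential -> ~update_deed); every ideal world satisfies ~retain_credential or retain_credential, so in either case ~update_deed holds — hence O(~update_deed).
Premise 1 is O(~tag_asset -> update_deed); contrapositively O(~update_deed -> tag_asset). Since O(~update_deed) holds, K gives O(tag_asset).
Premise 11 is O(obtain_consent -> ~tag_asset); contrapositively O(tag_asset -> ~obtain_consent). Since O(tag_asset) holds, K gives O(~obtain_consent).
Premise 6 is O(~certify_request -> obtain_consent); contrapositively O(~obtain_consent -> certify_request). Since O(~obtain_consent) holds, K gives O(certify_request).
Premise 4, O(approve_form -> ~certify_request), contraposes to O(certify_request -> ~approve_form); with O(certify_request) we get O(~approve_form).
Premise 10 is O(~waive_budget -> approve_form); contrapositively O(~approve_form -> waive_budget). Since O(~approve_form) holds, K gives O(waive_budget).
Applying K to premise 8 (O(waive_budget -> delete_consent)) and O(waive_budget) yields O(delete_consent).
Premises 2, 3, 5, 9 do not contribute to this derivation.
So O(delete_consent) follows.

Yes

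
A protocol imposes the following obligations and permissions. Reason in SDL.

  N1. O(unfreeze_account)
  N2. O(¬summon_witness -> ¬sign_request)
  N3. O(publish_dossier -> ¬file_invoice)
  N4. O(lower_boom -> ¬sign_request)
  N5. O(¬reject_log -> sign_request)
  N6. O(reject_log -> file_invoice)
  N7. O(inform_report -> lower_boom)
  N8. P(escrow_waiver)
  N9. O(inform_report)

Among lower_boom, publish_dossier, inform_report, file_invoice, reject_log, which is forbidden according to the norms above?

publish_dossier

From premise 9 we have O(inform_report).
Applying K to premise 7 (O(inform_report -> lower_boom)) and O(inform_report) yields O(lower_boom).
Applying K to premise 4 (O(lower_boom -> ¬sign_request)) and O(lower_boom) yields O(¬sign_request).
Premise 5, O(¬reject_log -> sign_request), contraposes to O(¬sign_request -> reject_log); with O(¬sign_request) we get O(reject_log).
With premise 6, O(reject_log -> file_invoice), the K-axiom yields O(file_invoice).
The contrapositive of premise 3 (O(publish_dossier -> ¬file_invoice)) is O(file_invoice -> ¬publish_dossier), and O(file_invoice) is already established, so O(¬publish_dossier).
So O(¬publish_dossier) holds, i.e. publish_dossier is forbidden. None of the other listed options is forbidden under the premises.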